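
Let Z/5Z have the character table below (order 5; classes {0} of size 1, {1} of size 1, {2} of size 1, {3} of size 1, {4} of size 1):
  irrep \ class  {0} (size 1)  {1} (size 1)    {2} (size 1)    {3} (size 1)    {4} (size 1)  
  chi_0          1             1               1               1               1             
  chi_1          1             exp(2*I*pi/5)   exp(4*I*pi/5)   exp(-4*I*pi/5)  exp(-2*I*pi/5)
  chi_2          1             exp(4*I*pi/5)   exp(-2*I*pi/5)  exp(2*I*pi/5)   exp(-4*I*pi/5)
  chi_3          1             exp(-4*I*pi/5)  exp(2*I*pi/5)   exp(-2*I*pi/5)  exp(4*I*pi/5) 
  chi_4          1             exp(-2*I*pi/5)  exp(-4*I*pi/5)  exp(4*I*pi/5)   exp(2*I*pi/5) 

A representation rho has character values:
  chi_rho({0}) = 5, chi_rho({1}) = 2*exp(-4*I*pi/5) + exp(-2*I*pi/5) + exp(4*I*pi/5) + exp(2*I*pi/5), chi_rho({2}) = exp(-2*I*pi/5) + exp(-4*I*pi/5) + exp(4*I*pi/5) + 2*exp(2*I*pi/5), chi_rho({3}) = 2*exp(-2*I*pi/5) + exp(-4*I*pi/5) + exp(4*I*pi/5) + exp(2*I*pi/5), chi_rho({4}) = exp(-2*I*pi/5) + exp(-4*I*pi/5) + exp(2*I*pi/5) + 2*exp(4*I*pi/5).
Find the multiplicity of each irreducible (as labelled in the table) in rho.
Multiplicities: chi_0: 0, chi_1: 1, chi_2: 1, chi_3: 2, chi_4: 1.

Explanation: Use <chi_rho, chi> = (1/|G|) sum_C |C| * chi_rho(C) * conj(chi(C)) with |G| = 5 for each irreducible chi in the table:
  <chi_rho, chi_0> = (1/5)[1*(5)*conj(1) + 1*(2*exp(-4*I*pi/5) + exp(-2*I*pi/5) + exp(4*I*pi/5) + exp(2*I*pi/5))*conj(1) + 1*(exp(-2*I*pi/5) + exp(-4*I*pi/5) + exp(4*I*pi/5) + 2*exp(2*I*pi/5))*conj(1) + 1*(2*exp(-2*I*pi/5) + exp(-4*I*pi/5) + exp(4*I*pi/5) + exp(2*I*pi/5))*conj(1) + 1*(exp(-2*I*pi/5) + exp(-4*I*pi/5) + exp(2*I*pi/5) + 2*exp(4*I*pi/5))*conj(1)]
      = (1/5)[(5) + (2*exp(-4*I*pi/5) + exp(-2*I*pi/5) + exp(4*I*pi/5) + exp(2*I*pi/5)) + (exp(-2*I*pi/5) + exp(-4*I*pi/5) + exp(4*I*pi/5) + 2*exp(2*I*pi/5)) + (2*exp(-2*I*pi/5) + exp(-4*I*pi/5) + exp(4*I*pi/5) + exp(2*I*pi/5)) + (exp(-2*I*pi/5) + exp(-4*I*pi/5) + exp(2*I*pi/5) + 2*exp(4*I*pi/5))] = 0/5 = 0
  <chi_rho, chi_1> = (1/5)[1*(5)*conj(1) + 1*(2*exp(-4*I*pi/5) + exp(-2*I*pi/5) + exp(4*I*pi/5) + exp(2*I*pi/5))*conj(exp(2*I*pi/5)) + 1*(exp(-2*I*pi/5) + exp(-4*I*pi/5) + exp(4*I*pi/5) + 2*exp(2*I*pi/5))*conj(exp(4*I*pi/5)) + 1*(2*exp(-2*I*pi/5) + exp(-4*I*pi/5) + exp(4*I*pi/5) + exp(2*I*pi/5))*conj(exp(-4*I*pi/5)) + 1*(exp(-2*I*pi/5) + exp(-4*I*pi/5) + exp(2*I*pi/5) + 2*exp(4*I*pi/5))*conj(exp(-2*I*pi/5))]
      = (1/5)[(5) + (1 + exp(-4*I*pi/5) + exp(2*I*pi/5) + 2*exp(4*I*pi/5)) + (1 + 2*exp(-2*I*pi/5) + exp(4*I*pi/5) + exp(2*I*pi/5)) + (1 + exp(-2*I*pi/5) + exp(-4*I*pi/5) + 2*exp(2*I*pi/5)) + (1 + 2*exp(-4*I*pi/5) + exp(-2*I*pi/5) + exp(4*I*pi/5))] = 5/5 = 1
  <chi_rho, chi_2> = (1/5)[1*(5)*conj(1) + 1*(2*exp(-4*I*pi/5) + exp(-2*I*pi/5) + exp(4*I*pi/5) + exp(2*I*pi/5))*conj(exp(4*I*pi/5)) + 1*(exp(-2*I*pi/5) + exp(-4*I*pi/5) + exp(4*I*pi/5) + 2*exp(2*I*pi/5))*conj(exp(-2*I*pi/5)) + 1*(2*exp(-2*I*pi/5) + exp(-4*I*pi/5) + exp(4*I*pi/5) + exp(2*I*pi/5))*conj(exp(2*I*pi/5)) + 1*(exp(-2*I*pi/5) + exp(-4*I*pi/5) + exp(2*I*pi/5) + 2*exp(4*I*pi/5))*conj(exp(-4*I*pi/5))]
      = (1/5)[(5) + (1 + exp(-2*I*pi/5) + exp(4*I*pi/5) + 2*exp(2*I*pi/5)) + (1 + exp(-2*I*pi/5) + exp(-4*I*pi/5) + 2*exp(4*I*pi/5)) + (1 + 2*exp(-4*I*pi/5) + exp(4*I*pi/5) + exp(2*I*pi/5)) + (1 + 2*exp(-2*I*pi/5) + exp(-4*I*pi/5) + exp(2*I*pi/5))] = 5/5 = 1
  <chi_rho, chi_3> = (1/5)[1*(5)*conj(1) + 1*(2*exp(-4*I*pi/5) + exp(-2*I*pi/5) + exp(4*I*pi/5) + exp(2*I*pi/5))*conj(exp(-4*I*pi/5)) + 1*(exp(-2*I*pi/5) + exp(-4*I*pi/5) + exp(4*I*pi/5) + 2*exp(2*I*pi/5))*conj(exp(2*I*pi/5)) + 1*(2*exp(-2*I*pi/5) + exp(-4*I*pi/5) + exp(4*I*pi/5) + exp(2*I*pi/5))*conj(exp(-2*I*pi/5)) + 1*(exp(-2*I*pi/5) + exp(-4*I*pi/5) + exp(2*I*pi/5) + 2*exp(4*I*pi/5))*conj(exp(4*I*pi/5))]
      = (1/5)[(5) + (2 + exp(-2*I*pi/5) + exp(-4*I*pi/5) + exp(2*I*pi/5)) + (2 + exp(-4*I*pi/5) + exp(4*I*pi/5) + exp(2*I*pi/5)) + (2 + exp(-2*I*pi/5) + exp(-4*I*pi/5) + exp(4*I*pi/5)) + (2 + exp(-2*I*pi/5) + exp(4*I*pi/5) + exp(2*I*pi/5))] = 10/5 = 2
  <chi_rho, chi_4> = (1/5)[1*(5)*conj(1) + 1*(2*exp(-4*I*pi/5) + exp(-2*I*pi/5) + exp(4*I*pi/5) + exp(2*I*pi/5))*conj(exp(-2*I*pi/5)) + 1*(exp(-2*I*pi/5) + exp(-4*I*pi/5) + exp(4*I*pi/5) + 2*exp(2*I*pi/5))*conj(exp(-4*I*pi/5)) + 1*(2*exp(-2*I*pi/5) + exp(-4*I*pi/5) + exp(4*I*pi/5) + exp(2*I*pi/5))*conj(exp(4*I*pi/5)) + 1*(exp(-2*I*pi/5) + exp(-4*I*pi/5) + exp(2*I*pi/5) + 2*exp(4*I*pi/5))*conj(exp(2*I*pi/5))]
      = (1/5)[(5) + (1 + 2*exp(-2*I*pi/5) + exp(-4*I*pi/5) + exp(4*I*pi/5)) + (1 + 2*exp(-4*I*pi/5) + exp(-2*I*pi/5) + exp(2*I*pi/5)) + (1 + exp(-2*I*pi/5) + exp(2*I*pi/5) + 2*exp(4*I*pi/5)) + (1 + exp(-4*I*pi/5) + exp(4*I*pi/5) + 2*exp(2*I*pi/5))] = 5/5 = 1
(Exp terms are combined using exp(i*s)*conj(exp(i*t)) = exp(i*(s-t)), and sums of them are collapsed using the identity that for every m > 1 the m distinct m-th roots of unity sum to 0, e.g. 1 + exp(2*I*pi/3) + exp(-2*I*pi/3) = 0.)
Dimension check: dim(rho) = sum (mult * dim) = 0*1 + 1*1 + 1*1 + 2*1 + 1*1 = 5 = chi_rho(e) = 5.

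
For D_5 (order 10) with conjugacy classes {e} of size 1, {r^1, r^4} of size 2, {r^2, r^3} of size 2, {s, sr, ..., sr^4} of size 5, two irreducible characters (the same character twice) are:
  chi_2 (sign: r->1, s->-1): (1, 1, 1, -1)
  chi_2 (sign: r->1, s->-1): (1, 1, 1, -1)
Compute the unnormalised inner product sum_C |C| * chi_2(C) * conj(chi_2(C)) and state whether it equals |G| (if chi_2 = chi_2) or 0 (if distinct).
Sum = 10 = |G| = 10; so <chi_2, chi_2> = 1 (norm-1 confirms irreducibility).

Justification: Compute term by term over conjugacy classes (|C| * chi_2(C) * conj(chi_2(C))):
  1*(1)*conj(1) + 2*(1)*conj(1) + 2*(1)*conj(1) + 5*(-1)*conj(-1)
  = (1) + (2) + (2) + (5)
  = 10.
Dividing by |G| = 10 gives 10/10 = 1, matching the row-orthogonality relation <chi_2, chi_2> = [chi_2 = chi_2].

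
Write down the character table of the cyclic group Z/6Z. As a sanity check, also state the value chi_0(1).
Character table of Z/6Z (irreps indexed chi_0,...,chi_5 with chi_k(m) = zeta_6^(k*m), zeta_6 = exp(2*pi*i/6)):
  irrep \ class  {0} (size 1)  {1} (size 1)    {2} (size 1)    {3} (size 1)  {4} (size 1)    {5} (size 1)  
  chi_0          1             1               1               1             1               1             
  chi_1          1             exp(I*pi/3)     exp(2*I*pi/3)   -1            exp(-2*I*pi/3)  exp(-I*pi/3)  
  chi_2          1             exp(2*I*pi/3)   exp(-2*I*pi/3)  1             exp(2*I*pi/3)   exp(-2*I*pi/3)
  chi_3          1             -1              1               -1            1               -1            
  chi_4          1             exp(-2*I*pi/3)  exp(2*I*pi/3)   1             exp(-2*I*pi/3)  exp(2*I*pi/3) 
  chi_5          1             exp(-I*pi/3)    exp(-2*I*pi/3)  -1            exp(2*I*pi/3)   exp(I*pi/3)   

Spot check: chi_0(1) = zeta_6^(0*1) = zeta_6^0 = 1.

Proof sketch: Z/6Z is abelian, so all 6 irreducible complex representations are 1-dimensional. They are given by chi_k(m) = zeta_6^(k*m) for k = 0,...,5. Row orthogonality: sum_m chi_k(m) conj(chi_l(m)) = 6 * [k = l].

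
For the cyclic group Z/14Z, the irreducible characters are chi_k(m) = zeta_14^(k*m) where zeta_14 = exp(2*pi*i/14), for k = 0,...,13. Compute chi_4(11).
chi_4(11) = zeta_14^44 = exp(2*I*pi/7)

Explanation: chi_4(11) = zeta_14^(4*11) = zeta_14^44. Since zeta_14^14 = 1, this equals zeta_14^2 = exp(2*pi*i*2/14) = exp(2*I*pi/7).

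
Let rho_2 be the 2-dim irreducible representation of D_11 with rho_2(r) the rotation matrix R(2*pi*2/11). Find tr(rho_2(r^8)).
chi_{rho_2}(r^8) = 2*cos(2*pi*2*8/11) = -2*cos(pi/11)

Why: rho_2(r^8) is rotation by angle 2*pi*2*8/11, whose trace is 2*cos(2*pi*2*8/11) = -2*cos(pi/11).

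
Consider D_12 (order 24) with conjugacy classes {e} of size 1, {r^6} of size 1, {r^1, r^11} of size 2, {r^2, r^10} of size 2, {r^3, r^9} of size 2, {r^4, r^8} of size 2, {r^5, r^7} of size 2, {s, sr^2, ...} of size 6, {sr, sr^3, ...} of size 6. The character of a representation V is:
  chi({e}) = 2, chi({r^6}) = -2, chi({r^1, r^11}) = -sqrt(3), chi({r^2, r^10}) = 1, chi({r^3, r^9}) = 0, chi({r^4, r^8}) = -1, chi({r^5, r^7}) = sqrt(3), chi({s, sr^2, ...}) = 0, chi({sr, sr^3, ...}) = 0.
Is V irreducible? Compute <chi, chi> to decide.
Irreducible: <chi, chi> = 1.

Reasoning: <chi, chi> = (1/|G|) sum_C |C| * |chi(C)|^2 = (1/24)[1*|2|^2 + 1*|-2|^2 + 2*|-sqrt(3)|^2 + 2*|1|^2 + 2*|0|^2 + 2*|-1|^2 + 2*|sqrt(3)|^2 + 6*|0|^2 + 6*|0|^2]
  = (1/24)[(4) + (4) + (6) + (2) + (0) + (2) + (6) + (0) + (0)] = 24/24 = 1.
A character is irreducible iff <chi, chi> = 1, so this representation is irreducible.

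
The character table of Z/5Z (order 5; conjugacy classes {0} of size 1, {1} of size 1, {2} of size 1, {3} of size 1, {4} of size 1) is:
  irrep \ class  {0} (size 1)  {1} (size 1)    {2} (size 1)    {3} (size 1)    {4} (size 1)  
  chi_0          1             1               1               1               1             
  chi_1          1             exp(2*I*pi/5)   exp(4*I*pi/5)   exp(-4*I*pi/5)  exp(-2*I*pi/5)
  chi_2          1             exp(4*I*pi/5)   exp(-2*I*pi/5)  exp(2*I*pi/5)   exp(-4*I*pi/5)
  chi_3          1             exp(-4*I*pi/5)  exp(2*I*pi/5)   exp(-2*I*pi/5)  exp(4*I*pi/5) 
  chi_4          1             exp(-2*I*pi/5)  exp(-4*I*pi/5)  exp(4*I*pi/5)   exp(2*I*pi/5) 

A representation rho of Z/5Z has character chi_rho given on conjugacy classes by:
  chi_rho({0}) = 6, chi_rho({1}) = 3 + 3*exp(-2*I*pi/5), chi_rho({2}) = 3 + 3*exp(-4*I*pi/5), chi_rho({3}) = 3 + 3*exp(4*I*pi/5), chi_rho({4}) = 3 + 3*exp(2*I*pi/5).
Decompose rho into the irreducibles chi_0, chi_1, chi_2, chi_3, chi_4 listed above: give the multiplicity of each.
Multiplicities: chi_0: 3, chi_1: 0, chi_2: 0, chi_3: 0, chi_4: 3.

Use <chi_rho, chi> = (1/|G|) sum_C |C| * chi_rho(C) * conj(chi(C)) with |G| = 5 for each irreducible chi in the table:
  <chi_rho, chi_0> = (1/5)[1*(6)*conj(1) + 1*(3 + 3*exp(-2*I*pi/5))*conj(1) + 1*(3 + 3*exp(-4*I*pi/5))*conj(1) + 1*(3 + 3*exp(4*I*pi/5))*conj(1) + 1*(3 + 3*exp(2*I*pi/5))*conj(1)]
      = (1/5)[(6) + (3 + 3*exp(-2*I*pi/5)) + (3 + 3*exp(-4*I*pi/5)) + (3 + 3*exp(4*I*pi/5)) + (3 + 3*exp(2*I*pi/5))] = 15/5 = 3
  <chi_rho, chi_1> = (1/5)[1*(6)*conj(1) + 1*(3 + 3*exp(-2*I*pi/5))*conj(exp(2*I*pi/5)) + 1*(3 + 3*exp(-4*I*pi/5))*conj(exp(4*I*pi/5)) + 1*(3 + 3*exp(4*I*pi/5))*conj(exp(-4*I*pi/5)) + 1*(3 + 3*exp(2*I*pi/5))*conj(exp(-2*I*pi/5))]
      = (1/5)[(6) + (3*exp(-2*I*pi/5) + 3*exp(-4*I*pi/5)) + (3*exp(-4*I*pi/5) + 3*exp(2*I*pi/5)) + (3*exp(-2*I*pi/5) + 3*exp(4*I*pi/5)) + (3*exp(4*I*pi/5) + 3*exp(2*I*pi/5))] = 0/5 = 0
  <chi_rho, chi_2> = (1/5)[1*(6)*conj(1) + 1*(3 + 3*exp(-2*I*pi/5))*conj(exp(4*I*pi/5)) + 1*(3 + 3*exp(-4*I*pi/5))*conj(exp(-2*I*pi/5)) + 1*(3 + 3*exp(4*I*pi/5))*conj(exp(2*I*pi/5)) + 1*(3 + 3*exp(2*I*pi/5))*conj(exp(-4*I*pi/5))]
      = (1/5)[(6) + (3*exp(-4*I*pi/5) + 3*exp(4*I*pi/5)) + (3*exp(-2*I*pi/5) + 3*exp(2*I*pi/5)) + (3*exp(-2*I*pi/5) + 3*exp(2*I*pi/5)) + (3*exp(-4*I*pi/5) + 3*exp(4*I*pi/5))] = 0/5 = 0
  <chi_rho, chi_3> = (1/5)[1*(6)*conj(1) + 1*(3 + 3*exp(-2*I*pi/5))*conj(exp(-4*I*pi/5)) + 1*(3 + 3*exp(-4*I*pi/5))*conj(exp(2*I*pi/5)) + 1*(3 + 3*exp(4*I*pi/5))*conj(exp(-2*I*pi/5)) + 1*(3 + 3*exp(2*I*pi/5))*conj(exp(4*I*pi/5))]
      = (1/5)[(6) + (3*exp(4*I*pi/5) + 3*exp(2*I*pi/5)) + (3*exp(-2*I*pi/5) + 3*exp(4*I*pi/5)) + (3*exp(-4*I*pi/5) + 3*exp(2*I*pi/5)) + (3*exp(-2*I*pi/5) + 3*exp(-4*I*pi/5))] = 0/5 = 0
  <chi_rho, chi_4> = (1/5)[1*(6)*conj(1) + 1*(3 + 3*exp(-2*I*pi/5))*conj(exp(-2*I*pi/5)) + 1*(3 + 3*exp(-4*I*pi/5))*conj(exp(-4*I*pi/5)) + 1*(3 + 3*exp(4*I*pi/5))*conj(exp(4*I*pi/5)) + 1*(3 + 3*exp(2*I*pi/5))*conj(exp(2*I*pi/5))]
      = (1/5)[(6) + (3 + 3*exp(2*I*pi/5)) + (3 + 3*exp(4*I*pi/5)) + (3 + 3*exp(-4*I*pi/5)) + (3 + 3*exp(-2*I*pi/5))] = 15/5 = 3
(Exp terms are combined using exp(i*s)*conj(exp(i*t)) = exp(i*(s-t)), and sums of them are collapsed using the identity that for every m > 1 the m distinct m-th roots of unity sum to 0, e.g. 1 + exp(2*I*pi/3) + exp(-2*I*pi/3) = 0.)
Dimension check: dim(rho) = sum (mult * dim) = 3*1 + 0*1 + 0*1 + 0*1 + 3*1 = 6 = chi_rho(e) = 6.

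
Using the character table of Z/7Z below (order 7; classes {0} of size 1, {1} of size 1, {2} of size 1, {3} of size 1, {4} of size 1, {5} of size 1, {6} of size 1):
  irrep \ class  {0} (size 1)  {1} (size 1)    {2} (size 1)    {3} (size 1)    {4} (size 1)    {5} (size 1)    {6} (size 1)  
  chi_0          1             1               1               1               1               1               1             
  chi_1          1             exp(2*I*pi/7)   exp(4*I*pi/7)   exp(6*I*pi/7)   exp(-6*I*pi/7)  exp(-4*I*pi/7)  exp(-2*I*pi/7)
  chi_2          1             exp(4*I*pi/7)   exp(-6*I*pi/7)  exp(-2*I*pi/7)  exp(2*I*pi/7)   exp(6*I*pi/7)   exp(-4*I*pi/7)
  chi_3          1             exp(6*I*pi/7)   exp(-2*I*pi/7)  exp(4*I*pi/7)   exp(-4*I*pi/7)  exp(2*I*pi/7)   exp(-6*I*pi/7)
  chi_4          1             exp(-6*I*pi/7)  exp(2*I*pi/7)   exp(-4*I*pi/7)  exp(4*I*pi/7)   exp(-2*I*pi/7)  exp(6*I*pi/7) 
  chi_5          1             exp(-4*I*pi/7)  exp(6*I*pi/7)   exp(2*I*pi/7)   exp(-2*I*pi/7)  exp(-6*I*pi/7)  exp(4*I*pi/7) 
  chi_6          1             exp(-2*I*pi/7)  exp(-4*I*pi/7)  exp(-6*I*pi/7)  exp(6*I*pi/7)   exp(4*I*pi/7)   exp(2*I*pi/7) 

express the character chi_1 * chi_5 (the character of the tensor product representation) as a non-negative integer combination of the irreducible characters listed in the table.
chi_1 tensor chi_5 = chi_6 (all other irreducibles have multiplicity 0).

Derivation: The character of a tensor product is the pointwise product (chi_1 * chi_5)(C) = chi_1(C) * chi_5(C):
  {0}: (1)*(1), {1}: (exp(2*I*pi/7))*(exp(-4*I*pi/7)), {2}: (exp(4*I*pi/7))*(exp(6*I*pi/7)), {3}: (exp(6*I*pi/7))*(exp(2*I*pi/7)), {4}: (exp(-6*I*pi/7))*(exp(-2*I*pi/7)), {5}: (exp(-4*I*pi/7))*(exp(-6*I*pi/7)), {6}: (exp(-2*I*pi/7))*(exp(4*I*pi/7))
so (chi_1 * chi_5) takes values
  {0} -> 1, {1} -> exp(-2*I*pi/7), {2} -> exp(-4*I*pi/7), {3} -> exp(-6*I*pi/7), {4} -> exp(6*I*pi/7), {5} -> exp(4*I*pi/7), {6} -> exp(2*I*pi/7).
Now take the inner product of this character with each irreducible chi from the table, <chi_1*chi_5, chi> = (1/7) sum_C |C| (chi_1*chi_5)(C) conj(chi(C)):
  <chi_1*chi_5, chi_0> = (1/7)[1*(1)*conj(1) + 1*(exp(-2*I*pi/7))*conj(1) + 1*(exp(-4*I*pi/7))*conj(1) + 1*(exp(-6*I*pi/7))*conj(1) + 1*(exp(6*I*pi/7))*conj(1) + 1*(exp(4*I*pi/7))*conj(1) + 1*(exp(2*I*pi/7))*conj(1)]
      = (1/7)[(1) + (exp(-2*I*pi/7)) + (exp(-4*I*pi/7)) + (exp(-6*I*pi/7)) + (exp(6*I*pi/7)) + (exp(4*I*pi/7)) + (exp(2*I*pi/7))] = 0/7 = 0
  <chi_1*chi_5, chi_1> = (1/7)[1*(1)*conj(1) + 1*(exp(-2*I*pi/7))*conj(exp(2*I*pi/7)) + 1*(exp(-4*I*pi/7))*conj(exp(4*I*pi/7)) + 1*(exp(-6*I*pi/7))*conj(exp(6*I*pi/7)) + 1*(exp(6*I*pi/7))*conj(exp(-6*I*pi/7)) + 1*(exp(4*I*pi/7))*conj(exp(-4*I*pi/7)) + 1*(exp(2*I*pi/7))*conj(exp(-2*I*pi/7))]
      = (1/7)[(1) + (exp(-4*I*pi/7)) + (exp(6*I*pi/7)) + (exp(2*I*pi/7)) + (exp(-2*I*pi/7)) + (exp(-6*I*pi/7)) + (exp(4*I*pi/7))] = 0/7 = 0
  <chi_1*chi_5, chi_2> = (1/7)[1*(1)*conj(1) + 1*(exp(-2*I*pi/7))*conj(exp(4*I*pi/7)) + 1*(exp(-4*I*pi/7))*conj(exp(-6*I*pi/7)) + 1*(exp(-6*I*pi/7))*conj(exp(-2*I*pi/7)) + 1*(exp(6*I*pi/7))*conj(exp(2*I*pi/7)) + 1*(exp(4*I*pi/7))*conj(exp(6*I*pi/7)) + 1*(exp(2*I*pi/7))*conj(exp(-4*I*pi/7))]
      = (1/7)[(1) + (exp(-6*I*pi/7)) + (exp(2*I*pi/7)) + (exp(-4*I*pi/7)) + (exp(4*I*pi/7)) + (exp(-2*I*pi/7)) + (exp(6*I*pi/7))] = 0/7 = 0
  <chi_1*chi_5, chi_3> = (1/7)[1*(1)*conj(1) + 1*(exp(-2*I*pi/7))*conj(exp(6*I*pi/7)) + 1*(exp(-4*I*pi/7))*conj(exp(-2*I*pi/7)) + 1*(exp(-6*I*pi/7))*conj(exp(4*I*pi/7)) + 1*(exp(6*I*pi/7))*conj(exp(-4*I*pi/7)) + 1*(exp(4*I*pi/7))*conj(exp(2*I*pi/7)) + 1*(exp(2*I*pi/7))*conj(exp(-6*I*pi/7))]
      = (1/7)[(1) + (exp(6*I*pi/7)) + (exp(-2*I*pi/7)) + (exp(4*I*pi/7)) + (exp(-4*I*pi/7)) + (exp(2*I*pi/7)) + (exp(-6*I*pi/7))] = 0/7 = 0
  <chi_1*chi_5, chi_4> = (1/7)[1*(1)*conj(1) + 1*(exp(-2*I*pi/7))*conj(exp(-6*I*pi/7)) + 1*(exp(-4*I*pi/7))*conj(exp(2*I*pi/7)) + 1*(exp(-6*I*pi/7))*conj(exp(-4*I*pi/7)) + 1*(exp(6*I*pi/7))*conj(exp(4*I*pi/7)) + 1*(exp(4*I*pi/7))*conj(exp(-2*I*pi/7)) + 1*(exp(2*I*pi/7))*conj(exp(6*I*pi/7))]
      = (1/7)[(1) + (exp(4*I*pi/7)) + (exp(-6*I*pi/7)) + (exp(-2*I*pi/7)) + (exp(2*I*pi/7)) + (exp(6*I*pi/7)) + (exp(-4*I*pi/7))] = 0/7 = 0
  <chi_1*chi_5, chi_5> = (1/7)[1*(1)*conj(1) + 1*(exp(-2*I*pi/7))*conj(exp(-4*I*pi/7)) + 1*(exp(-4*I*pi/7))*conj(exp(6*I*pi/7)) + 1*(exp(-6*I*pi/7))*conj(exp(2*I*pi/7)) + 1*(exp(6*I*pi/7))*conj(exp(-2*I*pi/7)) + 1*(exp(4*I*pi/7))*conj(exp(-6*I*pi/7)) + 1*(exp(2*I*pi/7))*conj(exp(4*I*pi/7))]
      = (1/7)[(1) + (exp(2*I*pi/7)) + (exp(4*I*pi/7)) + (exp(6*I*pi/7)) + (exp(-6*I*pi/7)) + (exp(-4*I*pi/7)) + (exp(-2*I*pi/7))] = 0/7 = 0
  <chi_1*chi_5, chi_6> = (1/7)[1*(1)*conj(1) + 1*(exp(-2*I*pi/7))*conj(exp(-2*I*pi/7)) + 1*(exp(-4*I*pi/7))*conj(exp(-4*I*pi/7)) + 1*(exp(-6*I*pi/7))*conj(exp(-6*I*pi/7)) + 1*(exp(6*I*pi/7))*conj(exp(6*I*pi/7)) + 1*(exp(4*I*pi/7))*conj(exp(4*I*pi/7)) + 1*(exp(2*I*pi/7))*conj(exp(2*I*pi/7))]
      = (1/7)[(1) + (1) + (1) + (1) + (1) + (1) + (1)] = 7/7 = 1
(Exp terms are combined using exp(i*s)*conj(exp(i*t)) = exp(i*(s-t)), and sums of them are collapsed using the identity that for every m > 1 the m distinct m-th roots of unity sum to 0, e.g. 1 + exp(2*I*pi/3) + exp(-2*I*pi/3) = 0.)
Hence the multiplicities are chi_6: 1. Dimension check: dim(chi_1)*dim(chi_5) = 1*1 = 1 and sum (mult * dim) = 1*1 = 1.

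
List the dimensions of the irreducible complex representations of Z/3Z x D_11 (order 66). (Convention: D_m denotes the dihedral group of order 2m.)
Dimensions: 1, 1, 1, 1, 1, 1, 2, 2, 2, 2, 2, 2, 2, 2, 2, 2, 2, 2, 2, 2, 2

Solution. There are 21 irreducibles (= number of conjugacy classes). Their dimensions d_i satisfy sum d_i^2 = |G| = 66: 1 + 1 + 1 + 1 + 1 + 1 + 4 + 4 + 4 + 4 + 4 + 4 + 4 + 4 + 4 + 4 + 4 + 4 + 4 + 4 + 4 = 66. (For the product with Z/3Z: each of the 3 1-dim characters of Z/3Z tensors with each irrep of D_11, giving 3 copies of each D_11-dimension.)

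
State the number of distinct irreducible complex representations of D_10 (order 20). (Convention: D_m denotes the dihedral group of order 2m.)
8

Why: The number of irreducible complex representations of a finite group equals its number of conjugacy classes. D_10 has 8 conjugacy classes (n/2 + 3 for n even), so D_10 (order 20) has exactly 8 irreducible complex representations.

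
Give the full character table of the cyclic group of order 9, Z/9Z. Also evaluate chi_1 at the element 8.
Character table of Z/9Z (irreps indexed chi_0,...,chi_8 with chi_k(m) = zeta_9^(k*m), zeta_9 = exp(2*pi*i/9)):
  irrep \ class  {0} (size 1)  {1} (size 1)    {2} (size 1)    {3} (size 1)    {4} (size 1)    {5} (size 1)    {6} (size 1)    {7} (size 1)    {8} (size 1)  
  chi_0          1             1               1               1               1               1               1               1               1             
  chi_1          1             exp(2*I*pi/9)   exp(4*I*pi/9)   exp(2*I*pi/3)   exp(8*I*pi/9)   exp(-8*I*pi/9)  exp(-2*I*pi/3)  exp(-4*I*pi/9)  exp(-2*I*pi/9)
  chi_2          1             exp(4*I*pi/9)   exp(8*I*pi/9)   exp(-2*I*pi/3)  exp(-2*I*pi/9)  exp(2*I*pi/9)   exp(2*I*pi/3)   exp(-8*I*pi/9)  exp(-4*I*pi/9)
  chi_3          1             exp(2*I*pi/3)   exp(-2*I*pi/3)  1               exp(2*I*pi/3)   exp(-2*I*pi/3)  1               exp(2*I*pi/3)   exp(-2*I*pi/3)
  chi_4          1             exp(8*I*pi/9)   exp(-2*I*pi/9)  exp(2*I*pi/3)   exp(-4*I*pi/9)  exp(4*I*pi/9)   exp(-2*I*pi/3)  exp(2*I*pi/9)   exp(-8*I*pi/9)
  chi_5          1             exp(-8*I*pi/9)  exp(2*I*pi/9)   exp(-2*I*pi/3)  exp(4*I*pi/9)   exp(-4*I*pi/9)  exp(2*I*pi/3)   exp(-2*I*pi/9)  exp(8*I*pi/9) 
  chi_6          1             exp(-2*I*pi/3)  exp(2*I*pi/3)   1               exp(-2*I*pi/3)  exp(2*I*pi/3)   1               exp(-2*I*pi/3)  exp(2*I*pi/3) 
  chi_7          1             exp(-4*I*pi/9)  exp(-8*I*pi/9)  exp(2*I*pi/3)   exp(2*I*pi/9)   exp(-2*I*pi/9)  exp(-2*I*pi/3)  exp(8*I*pi/9)   exp(4*I*pi/9) 
  chi_8          1             exp(-2*I*pi/9)  exp(-4*I*pi/9)  exp(-2*I*pi/3)  exp(-8*I*pi/9)  exp(8*I*pi/9)   exp(2*I*pi/3)   exp(4*I*pi/9)   exp(2*I*pi/9) 

Spot check: chi_1(8) = zeta_9^(1*8) = zeta_9^8 = exp(-2*I*pi/9).

Solution. Z/9Z is abelian, so all 9 irreducible complex representations are 1-dimensional. They are given by chi_k(m) = zeta_9^(k*m) for k = 0,...,8. Row orthogonality: sum_m chi_k(m) conj(chi_l(m)) = 9 * [k = l].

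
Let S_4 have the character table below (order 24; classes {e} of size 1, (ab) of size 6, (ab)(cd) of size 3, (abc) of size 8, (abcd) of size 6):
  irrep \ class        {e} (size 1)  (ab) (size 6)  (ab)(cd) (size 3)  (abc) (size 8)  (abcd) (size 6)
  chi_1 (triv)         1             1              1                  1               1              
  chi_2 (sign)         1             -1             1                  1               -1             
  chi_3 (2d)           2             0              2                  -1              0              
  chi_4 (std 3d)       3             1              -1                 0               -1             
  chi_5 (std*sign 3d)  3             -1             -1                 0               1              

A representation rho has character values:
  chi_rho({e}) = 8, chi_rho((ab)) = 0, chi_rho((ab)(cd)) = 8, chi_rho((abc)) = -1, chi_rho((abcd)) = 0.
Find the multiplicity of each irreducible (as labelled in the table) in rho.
Multiplicities: chi_1: 1, chi_2: 1, chi_3: 3, chi_4: 0, chi_5: 0.

Explanation: Use <chi_rho, chi> = (1/|G|) sum_C |C| * chi_rho(C) * conj(chi(C)) with |G| = 24 for each irreducible chi in the table:
  <chi_rho, chi_1> = (1/24)[1*(8)*conj(1) + 6*(0)*conj(1) + 3*(8)*conj(1) + 8*(-1)*conj(1) + 6*(0)*conj(1)]
      = (1/24)[(8) + (0) + (24) + (-8) + (0)] = 24/24 = 1
  <chi_rho, chi_2> = (1/24)[1*(8)*conj(1) + 6*(0)*conj(-1) + 3*(8)*conj(1) + 8*(-1)*conj(1) + 6*(0)*conj(-1)]
      = (1/24)[(8) + (0) + (24) + (-8) + (0)] = 24/24 = 1
  <chi_rho, chi_3> = (1/24)[1*(8)*conj(2) + 6*(0)*conj(0) + 3*(8)*conj(2) + 8*(-1)*conj(-1) + 6*(0)*conj(0)]
      = (1/24)[(16) + (0) + (48) + (8) + (0)] = 72/24 = 3
  <chi_rho, chi_4> = (1/24)[1*(8)*conj(3) + 6*(0)*conj(1) + 3*(8)*conj(-1) + 8*(-1)*conj(0) + 6*(0)*conj(-1)]
      = (1/24)[(24) + (0) + (-24) + (0) + (0)] = 0/24 = 0
  <chi_rho, chi_5> = (1/24)[1*(8)*conj(3) + 6*(0)*conj(-1) + 3*(8)*conj(-1) + 8*(-1)*conj(0) + 6*(0)*conj(1)]
      = (1/24)[(24) + (0) + (-24) + (0) + (0)] = 0/24 = 0
Dimension check: dim(rho) = sum (mult * dim) = 1*1 + 1*1 + 3*2 + 0*3 + 0*3 = 8 = chi_rho(e) = 8.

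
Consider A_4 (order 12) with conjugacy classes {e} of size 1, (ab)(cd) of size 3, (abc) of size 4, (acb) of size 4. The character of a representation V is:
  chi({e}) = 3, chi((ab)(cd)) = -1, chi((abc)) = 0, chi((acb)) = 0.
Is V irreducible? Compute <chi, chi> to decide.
Irreducible: <chi, chi> = 1.

<chi, chi> = (1/|G|) sum_C |C| * |chi(C)|^2 = (1/12)[1*|3|^2 + 3*|-1|^2 + 4*|0|^2 + 4*|0|^2]
  = (1/12)[(9) + (3) + (0) + (0)] = 12/12 = 1.
(Exp terms are combined using exp(i*s)*conj(exp(i*t)) = exp(i*(s-t)), and sums of them are collapsed using the identity that for every m > 1 the m distinct m-th roots of unity sum to 0, e.g. 1 + exp(2*I*pi/3) + exp(-2*I*pi/3) = 0.)
A character is irreducible iff <chi, chi> = 1, so this representation is irreducible.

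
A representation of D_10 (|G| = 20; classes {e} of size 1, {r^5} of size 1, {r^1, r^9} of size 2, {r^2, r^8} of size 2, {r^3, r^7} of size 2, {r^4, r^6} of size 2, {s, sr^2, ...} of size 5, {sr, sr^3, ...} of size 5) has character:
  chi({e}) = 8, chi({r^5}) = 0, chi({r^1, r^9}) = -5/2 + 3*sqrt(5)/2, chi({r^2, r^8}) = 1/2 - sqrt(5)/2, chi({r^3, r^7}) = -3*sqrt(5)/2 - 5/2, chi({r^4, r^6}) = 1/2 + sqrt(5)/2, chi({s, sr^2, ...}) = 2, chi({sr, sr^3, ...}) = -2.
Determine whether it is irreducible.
Not irreducible (reducible): <chi, chi> = 9 > 1.

Explanation: <chi, chi> = (1/|G|) sum_C |C| * |chi(C)|^2 = (1/20)[1*|8|^2 + 1*|0|^2 + 2*|-5/2 + 3*sqrt(5)/2|^2 + 2*|1/2 - sqrt(5)/2|^2 + 2*|-3*sqrt(5)/2 - 5/2|^2 + 2*|1/2 + sqrt(5)/2|^2 + 5*|2|^2 + 5*|-2|^2]
  = (1/20)[(64) + (0) + (35 - 15*sqrt(5)) + (3 - sqrt(5)) + (15*sqrt(5) + 35) + (sqrt(5) + 3) + (20) + (20)] = 180/20 = 9.
A character is irreducible iff <chi, chi> = 1, so this representation is reducible.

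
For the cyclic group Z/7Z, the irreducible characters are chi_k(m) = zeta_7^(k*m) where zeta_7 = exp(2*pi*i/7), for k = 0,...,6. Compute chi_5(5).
chi_5(5) = zeta_7^25 = exp(-6*I*pi/7)

Justification: chi_5(5) = zeta_7^(5*5) = zeta_7^25. Since zeta_7^7 = 1, this equals zeta_7^4 = exp(2*pi*i*4/7) = exp(-6*I*pi/7).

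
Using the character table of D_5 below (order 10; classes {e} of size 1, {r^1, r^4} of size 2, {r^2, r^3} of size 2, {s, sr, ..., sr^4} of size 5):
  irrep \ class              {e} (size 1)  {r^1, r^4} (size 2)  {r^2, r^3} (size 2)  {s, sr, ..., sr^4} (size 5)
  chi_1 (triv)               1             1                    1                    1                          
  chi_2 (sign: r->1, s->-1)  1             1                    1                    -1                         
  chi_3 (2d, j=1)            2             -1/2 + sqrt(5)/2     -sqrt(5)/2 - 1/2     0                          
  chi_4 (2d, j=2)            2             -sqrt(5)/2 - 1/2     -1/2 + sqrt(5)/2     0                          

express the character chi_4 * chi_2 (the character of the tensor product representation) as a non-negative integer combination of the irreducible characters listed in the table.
chi_4 tensor chi_2 = chi_4 (all other irreducibles have multiplicity 0).

Details: The character of a tensor product is the pointwise product (chi_4 * chi_2)(C) = chi_4(C) * chi_2(C):
  {e}: (2)*(1), {r^1, r^4}: (-sqrt(5)/2 - 1/2)*(1), {r^2, r^3}: (-1/2 + sqrt(5)/2)*(1), {s, sr, ..., sr^4}: (0)*(-1)
so (chi_4 * chi_2) takes values
  {e} -> 2, {r^1, r^4} -> -sqrt(5)/2 - 1/2, {r^2, r^3} -> -1/2 + sqrt(5)/2, {s, sr, ..., sr^4} -> 0.
Now take the inner product of this character with each irreducible chi from the table, <chi_4*chi_2, chi> = (1/10) sum_C |C| (chi_4*chi_2)(C) conj(chi(C)):
  <chi_4*chi_2, chi_1> = (1/10)[1*(2)*conj(1) + 2*(-sqrt(5)/2 - 1/2)*conj(1) + 2*(-1/2 + sqrt(5)/2)*conj(1) + 5*(0)*conj(1)]
      = (1/10)[(2) + (-sqrt(5) - 1) + (-1 + sqrt(5)) + (0)] = 0/10 = 0
  <chi_4*chi_2, chi_2> = (1/10)[1*(2)*conj(1) + 2*(-sqrt(5)/2 - 1/2)*conj(1) + 2*(-1/2 + sqrt(5)/2)*conj(1) + 5*(0)*conj(-1)]
      = (1/10)[(2) + (-sqrt(5) - 1) + (-1 + sqrt(5)) + (0)] = 0/10 = 0
  <chi_4*chi_2, chi_3> = (1/10)[1*(2)*conj(2) + 2*(-sqrt(5)/2 - 1/2)*conj(-1/2 + sqrt(5)/2) + 2*(-1/2 + sqrt(5)/2)*conj(-sqrt(5)/2 - 1/2) + 5*(0)*conj(0)]
      = (1/10)[(4) + (-2) + (-2) + (0)] = 0/10 = 0
  <chi_4*chi_2, chi_4> = (1/10)[1*(2)*conj(2) + 2*(-sqrt(5)/2 - 1/2)*conj(-sqrt(5)/2 - 1/2) + 2*(-1/2 + sqrt(5)/2)*conj(-1/2 + sqrt(5)/2) + 5*(0)*conj(0)]
      = (1/10)[(4) + (sqrt(5) + 3) + (3 - sqrt(5)) + (0)] = 10/10 = 1
Hence the multiplicities are chi_4: 1. Dimension check: dim(chi_4)*dim(chi_2) = 2*1 = 2 and sum (mult * dim) = 1*2 = 2.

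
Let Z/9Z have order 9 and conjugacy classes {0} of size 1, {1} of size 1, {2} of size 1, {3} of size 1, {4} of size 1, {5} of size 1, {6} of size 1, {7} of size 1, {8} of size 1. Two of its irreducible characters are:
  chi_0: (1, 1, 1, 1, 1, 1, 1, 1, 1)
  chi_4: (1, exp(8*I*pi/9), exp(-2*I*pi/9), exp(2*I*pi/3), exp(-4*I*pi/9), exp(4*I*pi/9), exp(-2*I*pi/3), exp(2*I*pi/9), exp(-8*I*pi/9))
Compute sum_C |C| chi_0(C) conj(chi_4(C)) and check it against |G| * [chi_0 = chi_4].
Sum = 0; so <chi_0, chi_4> = 0 (distinct irreducibles are orthogonal).

Argument: Compute term by term over conjugacy classes (|C| * chi_0(C) * conj(chi_4(C))):
  1*(1)*conj(1) + 1*(1)*conj(exp(8*I*pi/9)) + 1*(1)*conj(exp(-2*I*pi/9)) + 1*(1)*conj(exp(2*I*pi/3)) + 1*(1)*conj(exp(-4*I*pi/9)) + 1*(1)*conj(exp(4*I*pi/9)) + 1*(1)*conj(exp(-2*I*pi/3)) + 1*(1)*conj(exp(2*I*pi/9)) + 1*(1)*conj(exp(-8*I*pi/9))
  = (1) + (exp(-8*I*pi/9)) + (exp(2*I*pi/9)) + (exp(-2*I*pi/3)) + (exp(4*I*pi/9)) + (exp(-4*I*pi/9)) + (exp(2*I*pi/3)) + (exp(-2*I*pi/9)) + (exp(8*I*pi/9))
  = 0.
(Exp terms are combined using exp(i*s)*conj(exp(i*t)) = exp(i*(s-t)), and sums of them are collapsed using the identity that for every m > 1 the m distinct m-th roots of unity sum to 0, e.g. 1 + exp(2*I*pi/3) + exp(-2*I*pi/3) = 0.)
Dividing by |G| = 9 gives 0/9 = 0, matching the row-orthogonality relation <chi_0, chi_4> = [chi_0 = chi_4].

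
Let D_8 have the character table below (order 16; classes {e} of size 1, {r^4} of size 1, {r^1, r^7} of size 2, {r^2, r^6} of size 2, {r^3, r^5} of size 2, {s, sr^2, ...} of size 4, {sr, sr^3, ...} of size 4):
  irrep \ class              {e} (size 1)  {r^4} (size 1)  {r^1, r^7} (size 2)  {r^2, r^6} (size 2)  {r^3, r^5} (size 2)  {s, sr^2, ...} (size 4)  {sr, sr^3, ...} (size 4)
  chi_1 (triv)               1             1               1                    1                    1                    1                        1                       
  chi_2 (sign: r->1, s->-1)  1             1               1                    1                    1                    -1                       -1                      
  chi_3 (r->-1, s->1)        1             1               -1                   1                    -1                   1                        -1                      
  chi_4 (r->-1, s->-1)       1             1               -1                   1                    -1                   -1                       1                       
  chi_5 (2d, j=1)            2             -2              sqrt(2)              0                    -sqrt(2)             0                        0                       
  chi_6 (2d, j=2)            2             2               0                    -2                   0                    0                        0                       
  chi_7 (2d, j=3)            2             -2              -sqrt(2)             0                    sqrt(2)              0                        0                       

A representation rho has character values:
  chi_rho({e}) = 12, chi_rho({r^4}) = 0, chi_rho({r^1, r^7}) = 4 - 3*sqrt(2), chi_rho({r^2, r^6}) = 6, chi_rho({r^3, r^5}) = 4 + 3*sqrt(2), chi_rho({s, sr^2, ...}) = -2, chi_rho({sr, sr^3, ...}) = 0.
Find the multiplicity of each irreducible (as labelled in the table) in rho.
Multiplicities: chi_1: 2, chi_2: 3, chi_3: 0, chi_4: 1, chi_5: 0, chi_6: 0, chi_7: 3.

Justification: Use <chi_rho, chi> = (1/|G|) sum_C |C| * chi_rho(C) * conj(chi(C)) with |G| = 16 for each irreducible chi in the table:
  <chi_rho, chi_1> = (1/16)[1*(12)*conj(1) + 1*(0)*conj(1) + 2*(4 - 3*sqrt(2))*conj(1) + 2*(6)*conj(1) + 2*(4 + 3*sqrt(2))*conj(1) + 4*(-2)*conj(1) + 4*(0)*conj(1)]
      = (1/16)[(12) + (0) + (8 - 6*sqrt(2)) + (12) + (8 + 6*sqrt(2)) + (-8) + (0)] = 32/16 = 2
  <chi_rho, chi_2> = (1/16)[1*(12)*conj(1) + 1*(0)*conj(1) + 2*(4 - 3*sqrt(2))*conj(1) + 2*(6)*conj(1) + 2*(4 + 3*sqrt(2))*conj(1) + 4*(-2)*conj(-1) + 4*(0)*conj(-1)]
      = (1/16)[(12) + (0) + (8 - 6*sqrt(2)) + (12) + (8 + 6*sqrt(2)) + (8) + (0)] = 48/16 = 3
  <chi_rho, chi_3> = (1/16)[1*(12)*conj(1) + 1*(0)*conj(1) + 2*(4 - 3*sqrt(2))*conj(-1) + 2*(6)*conj(1) + 2*(4 + 3*sqrt(2))*conj(-1) + 4*(-2)*conj(1) + 4*(0)*conj(-1)]
      = (1/16)[(12) + (0) + (-8 + 6*sqrt(2)) + (12) + (-6*sqrt(2) - 8) + (-8) + (0)] = 0/16 = 0
  <chi_rho, chi_4> = (1/16)[1*(12)*conj(1) + 1*(0)*conj(1) + 2*(4 - 3*sqrt(2))*conj(-1) + 2*(6)*conj(1) + 2*(4 + 3*sqrt(2))*conj(-1) + 4*(-2)*conj(-1) + 4*(0)*conj(1)]
      = (1/16)[(12) + (0) + (-8 + 6*sqrt(2)) + (12) + (-6*sqrt(2) - 8) + (8) + (0)] = 16/16 = 1
  <chi_rho, chi_5> = (1/16)[1*(12)*conj(2) + 1*(0)*conj(-2) + 2*(4 - 3*sqrt(2))*conj(sqrt(2)) + 2*(6)*conj(0) + 2*(4 + 3*sqrt(2))*conj(-sqrt(2)) + 4*(-2)*conj(0) + 4*(0)*conj(0)]
      = (1/16)[(24) + (0) + (-12 + 8*sqrt(2)) + (0) + (-12 - 8*sqrt(2)) + (0) + (0)] = 0/16 = 0
  <chi_rho, chi_6> = (1/16)[1*(12)*conj(2) + 1*(0)*conj(2) + 2*(4 - 3*sqrt(2))*conj(0) + 2*(6)*conj(-2) + 2*(4 + 3*sqrt(2))*conj(0) + 4*(-2)*conj(0) + 4*(0)*conj(0)]
      = (1/16)[(24) + (0) + (0) + (-24) + (0) + (0) + (0)] = 0/16 = 0
  <chi_rho, chi_7> = (1/16)[1*(12)*conj(2) + 1*(0)*conj(-2) + 2*(4 - 3*sqrt(2))*conj(-sqrt(2)) + 2*(6)*conj(0) + 2*(4 + 3*sqrt(2))*conj(sqrt(2)) + 4*(-2)*conj(0) + 4*(0)*conj(0)]
      = (1/16)[(24) + (0) + (12 - 8*sqrt(2)) + (0) + (8*sqrt(2) + 12) + (0) + (0)] = 48/16 = 3
Dimension check: dim(rho) = sum (mult * dim) = 2*1 + 3*1 + 0*1 + 1*1 + 0*2 + 0*2 + 3*2 = 12 = chi_rho(e) = 12.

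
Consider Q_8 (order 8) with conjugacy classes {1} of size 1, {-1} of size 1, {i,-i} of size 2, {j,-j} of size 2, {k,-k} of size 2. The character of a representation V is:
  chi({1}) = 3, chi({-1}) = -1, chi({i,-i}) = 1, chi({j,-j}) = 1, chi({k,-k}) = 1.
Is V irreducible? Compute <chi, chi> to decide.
Not irreducible (reducible): <chi, chi> = 2 > 1.

Proof sketch: <chi, chi> = (1/|G|) sum_C |C| * |chi(C)|^2 = (1/8)[1*|3|^2 + 1*|-1|^2 + 2*|1|^2 + 2*|1|^2 + 2*|1|^2]
  = (1/8)[(9) + (1) + (2) + (2) + (2)] = 16/8 = 2.
A character is irreducible iff <chi, chi> = 1, so this representation is reducible.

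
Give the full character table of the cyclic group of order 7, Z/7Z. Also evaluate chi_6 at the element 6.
Character table of Z/7Z (irreps indexed chi_0,...,chi_6 with chi_k(m) = zeta_7^(k*m), zeta_7 = exp(2*pi*i/7)):
  irrep \ class  {0} (size 1)  {1} (size 1)    {2} (size 1)    {3} (size 1)    {4} (size 1)    {5} (size 1)    {6} (size 1)  
  chi_0          1             1               1               1               1               1               1             
  chi_1          1             exp(2*I*pi/7)   exp(4*I*pi/7)   exp(6*I*pi/7)   exp(-6*I*pi/7)  exp(-4*I*pi/7)  exp(-2*I*pi/7)
  chi_2          1             exp(4*I*pi/7)   exp(-6*I*pi/7)  exp(-2*I*pi/7)  exp(2*I*pi/7)   exp(6*I*pi/7)   exp(-4*I*pi/7)
  chi_3          1             exp(6*I*pi/7)   exp(-2*I*pi/7)  exp(4*I*pi/7)   exp(-4*I*pi/7)  exp(2*I*pi/7)   exp(-6*I*pi/7)
  chi_4          1             exp(-6*I*pi/7)  exp(2*I*pi/7)   exp(-4*I*pi/7)  exp(4*I*pi/7)   exp(-2*I*pi/7)  exp(6*I*pi/7) 
  chi_5          1             exp(-4*I*pi/7)  exp(6*I*pi/7)   exp(2*I*pi/7)   exp(-2*I*pi/7)  exp(-6*I*pi/7)  exp(4*I*pi/7) 
  chi_6          1             exp(-2*I*pi/7)  exp(-4*I*pi/7)  exp(-6*I*pi/7)  exp(6*I*pi/7)   exp(4*I*pi/7)   exp(2*I*pi/7) 

Spot check: chi_6(6) = zeta_7^(6*6) = zeta_7^36 = exp(2*I*pi/7).

Justification: Z/7Z is abelian, so all 7 irreducible complex representations are 1-dimensional. They are given by chi_k(m) = zeta_7^(k*m) for k = 0,...,6. Row orthogonality: sum_m chi_k(m) conj(chi_l(m)) = 7 * [k = l].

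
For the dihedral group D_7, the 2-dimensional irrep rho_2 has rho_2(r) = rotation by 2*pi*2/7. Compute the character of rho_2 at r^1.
chi_{rho_2}(r^1) = 2*cos(2*pi*2*1/7) = -2*cos(3*pi/7)

Reasoning: rho_2(r^1) is rotation by angle 2*pi*2*1/7, whose trace is 2*cos(2*pi*2*1/7) = -2*cos(3*pi/7).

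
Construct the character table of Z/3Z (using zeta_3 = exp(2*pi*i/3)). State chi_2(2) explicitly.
Character table of Z/3Z (irreps indexed chi_0,...,chi_2 with chi_k(m) = zeta_3^(k*m), zeta_3 = exp(2*pi*i/3)):
  irrep \ class  {0} (size 1)  {1} (size 1)    {2} (size 1)  
  chi_0          1             1               1             
  chi_1          1             exp(2*I*pi/3)   exp(-2*I*pi/3)
  chi_2          1             exp(-2*I*pi/3)  exp(2*I*pi/3) 

Spot check: chi_2(2) = zeta_3^(2*2) = zeta_3^4 = exp(2*I*pi/3).

Reasoning: Z/3Z is abelian, so all 3 irreducible complex representations are 1-dimensional. They are given by chi_k(m) = zeta_3^(k*m) for k = 0,...,2. Row orthogonality: sum_m chi_k(m) conj(chi_l(m)) = 3 * [k = l].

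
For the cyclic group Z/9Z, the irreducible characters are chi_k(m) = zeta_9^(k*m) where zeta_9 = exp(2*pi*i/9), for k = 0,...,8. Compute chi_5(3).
chi_5(3) = zeta_9^15 = exp(-2*I*pi/3)

chi_5(3) = zeta_9^(5*3) = zeta_9^15. Since zeta_9^9 = 1, this equals zeta_9^6 = exp(2*pi*i*6/9) = exp(-2*I*pi/3).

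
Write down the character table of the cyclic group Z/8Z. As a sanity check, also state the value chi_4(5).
Character table of Z/8Z (irreps indexed chi_0,...,chi_7 with chi_k(m) = zeta_8^(k*m), zeta_8 = exp(2*pi*i/8)):
  irrep \ class  {0} (size 1)  {1} (size 1)    {2} (size 1)  {3} (size 1)    {4} (size 1)  {5} (size 1)    {6} (size 1)  {7} (size 1)  
  chi_0          1             1               1             1               1             1               1             1             
  chi_1          1             exp(I*pi/4)     I             exp(3*I*pi/4)   -1            exp(-3*I*pi/4)  -I            exp(-I*pi/4)  
  chi_2          1             I               -1            -I              1             I               -1            -I            
  chi_3          1             exp(3*I*pi/4)   -I            exp(I*pi/4)     -1            exp(-I*pi/4)    I             exp(-3*I*pi/4)
  chi_4          1             -1              1             -1              1             -1              1             -1            
  chi_5          1             exp(-3*I*pi/4)  I             exp(-I*pi/4)    -1            exp(I*pi/4)     -I            exp(3*I*pi/4) 
  chi_6          1             -I              -1            I               1             -I              -1            I             
  chi_7          1             exp(-I*pi/4)    -I            exp(-3*I*pi/4)  -1            exp(3*I*pi/4)   I             exp(I*pi/4)   

Spot check: chi_4(5) = zeta_8^(4*5) = zeta_8^20 = -1.

Solution. Z/8Z is abelian, so all 8 irreducible complex representations are 1-dimensional. They are given by chi_k(m) = zeta_8^(k*m) for k = 0,...,7. Row orthogonality: sum_m chi_k(m) conj(chi_l(m)) = 8 * [k = l].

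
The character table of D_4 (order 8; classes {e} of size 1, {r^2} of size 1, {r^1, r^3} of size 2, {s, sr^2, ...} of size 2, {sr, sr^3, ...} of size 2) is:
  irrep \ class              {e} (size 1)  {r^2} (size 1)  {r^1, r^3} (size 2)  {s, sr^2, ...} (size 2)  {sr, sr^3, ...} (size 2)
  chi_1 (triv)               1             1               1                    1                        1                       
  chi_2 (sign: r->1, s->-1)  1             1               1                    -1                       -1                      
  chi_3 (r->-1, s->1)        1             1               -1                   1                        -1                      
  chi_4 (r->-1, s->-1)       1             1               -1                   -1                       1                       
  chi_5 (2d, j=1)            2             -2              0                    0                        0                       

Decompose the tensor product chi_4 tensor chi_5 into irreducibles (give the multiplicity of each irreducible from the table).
chi_4 tensor chi_5 = chi_5 (all other irreducibles have multiplicity 0).

The character of a tensor product is the pointwise product (chi_4 * chi_5)(C) = chi_4(C) * chi_5(C):
  {e}: (1)*(2), {r^2}: (1)*(-2), {r^1, r^3}: (-1)*(0), {s, sr^2, ...}: (-1)*(0), {sr, sr^3, ...}: (1)*(0)
so (chi_4 * chi_5) takes values
  {e} -> 2, {r^2} -> -2, {r^1, r^3} -> 0, {s, sr^2, ...} -> 0, {sr, sr^3, ...} -> 0.
Now take the inner product of this character with each irreducible chi from the table, <chi_4*chi_5, chi> = (1/8) sum_C |C| (chi_4*chi_5)(C) conj(chi(C)):
  <chi_4*chi_5, chi_1> = (1/8)[1*(2)*conj(1) + 1*(-2)*conj(1) + 2*(0)*conj(1) + 2*(0)*conj(1) + 2*(0)*conj(1)]
      = (1/8)[(2) + (-2) + (0) + (0) + (0)] = 0/8 = 0
  <chi_4*chi_5, chi_2> = (1/8)[1*(2)*conj(1) + 1*(-2)*conj(1) + 2*(0)*conj(1) + 2*(0)*conj(-1) + 2*(0)*conj(-1)]
      = (1/8)[(2) + (-2) + (0) + (0) + (0)] = 0/8 = 0
  <chi_4*chi_5, chi_3> = (1/8)[1*(2)*conj(1) + 1*(-2)*conj(1) + 2*(0)*conj(-1) + 2*(0)*conj(1) + 2*(0)*conj(-1)]
      = (1/8)[(2) + (-2) + (0) + (0) + (0)] = 0/8 = 0
  <chi_4*chi_5, chi_4> = (1/8)[1*(2)*conj(1) + 1*(-2)*conj(1) + 2*(0)*conj(-1) + 2*(0)*conj(-1) + 2*(0)*conj(1)]
      = (1/8)[(2) + (-2) + (0) + (0) + (0)] = 0/8 = 0
  <chi_4*chi_5, chi_5> = (1/8)[1*(2)*conj(2) + 1*(-2)*conj(-2) + 2*(0)*conj(0) + 2*(0)*conj(0) + 2*(0)*conj(0)]
      = (1/8)[(4) + (4) + (0) + (0) + (0)] = 8/8 = 1
Hence the multiplicities are chi_5: 1. Dimension check: dim(chi_4)*dim(chi_5) = 1*2 = 2 and sum (mult * dim) = 1*2 = 2.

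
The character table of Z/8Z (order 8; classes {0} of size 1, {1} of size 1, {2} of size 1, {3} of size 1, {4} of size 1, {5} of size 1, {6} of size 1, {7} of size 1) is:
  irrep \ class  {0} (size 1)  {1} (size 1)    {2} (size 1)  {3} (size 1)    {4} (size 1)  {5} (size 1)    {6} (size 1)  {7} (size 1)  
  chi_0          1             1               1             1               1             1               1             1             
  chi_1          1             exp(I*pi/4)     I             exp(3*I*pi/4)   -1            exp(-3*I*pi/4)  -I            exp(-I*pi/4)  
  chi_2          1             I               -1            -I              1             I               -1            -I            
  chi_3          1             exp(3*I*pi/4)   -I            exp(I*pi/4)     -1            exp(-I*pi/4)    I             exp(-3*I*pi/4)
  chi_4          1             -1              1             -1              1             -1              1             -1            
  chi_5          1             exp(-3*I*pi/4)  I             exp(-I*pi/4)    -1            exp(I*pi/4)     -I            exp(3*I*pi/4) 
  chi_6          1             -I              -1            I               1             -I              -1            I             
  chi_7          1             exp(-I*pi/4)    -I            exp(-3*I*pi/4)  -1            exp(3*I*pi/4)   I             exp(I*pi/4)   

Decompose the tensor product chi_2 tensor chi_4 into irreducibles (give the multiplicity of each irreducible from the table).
chi_2 tensor chi_4 = chi_6 (all other irreducibles have multiplicity 0).

The character of a tensor product is the pointwise product (chi_2 * chi_4)(C) = chi_2(C) * chi_4(C):
  {0}: (1)*(1), {1}: (I)*(-1), {2}: (-1)*(1), {3}: (-I)*(-1), {4}: (1)*(1), {5}: (I)*(-1), {6}: (-1)*(1), {7}: (-I)*(-1)
so (chi_2 * chi_4) takes values
  {0} -> 1, {1} -> -I, {2} -> -1, {3} -> I, {4} -> 1, {5} -> -I, {6} -> -1, {7} -> I.
Now take the inner product of this character with each irreducible chi from the table, <chi_2*chi_4, chi> = (1/8) sum_C |C| (chi_2*chi_4)(C) conj(chi(C)):
  <chi_2*chi_4, chi_0> = (1/8)[1*(1)*conj(1) + 1*(-I)*conj(1) + 1*(-1)*conj(1) + 1*(I)*conj(1) + 1*(1)*conj(1) + 1*(-I)*conj(1) + 1*(-1)*conj(1) + 1*(I)*conj(1)]
      = (1/8)[(1) + (-I) + (-1) + (I) + (1) + (-I) + (-1) + (I)] = 0/8 = 0
  <chi_2*chi_4, chi_1> = (1/8)[1*(1)*conj(1) + 1*(-I)*conj(exp(I*pi/4)) + 1*(-1)*conj(I) + 1*(I)*conj(exp(3*I*pi/4)) + 1*(1)*conj(-1) + 1*(-I)*conj(exp(-3*I*pi/4)) + 1*(-1)*conj(-I) + 1*(I)*conj(exp(-I*pi/4))]
      = (1/8)[(1) + (-exp(I*pi/4)) + (I) + (exp(-I*pi/4)) + (-1) + (-exp(-3*I*pi/4)) + (-I) + (exp(3*I*pi/4))] = 0/8 = 0
  <chi_2*chi_4, chi_2> = (1/8)[1*(1)*conj(1) + 1*(-I)*conj(I) + 1*(-1)*conj(-1) + 1*(I)*conj(-I) + 1*(1)*conj(1) + 1*(-I)*conj(I) + 1*(-1)*conj(-1) + 1*(I)*conj(-I)]
      = (1/8)[(1) + (-1) + (1) + (-1) + (1) + (-1) + (1) + (-1)] = 0/8 = 0
  <chi_2*chi_4, chi_3> = (1/8)[1*(1)*conj(1) + 1*(-I)*conj(exp(3*I*pi/4)) + 1*(-1)*conj(-I) + 1*(I)*conj(exp(I*pi/4)) + 1*(1)*conj(-1) + 1*(-I)*conj(exp(-I*pi/4)) + 1*(-1)*conj(I) + 1*(I)*conj(exp(-3*I*pi/4))]
      = (1/8)[(1) + (-exp(-I*pi/4)) + (-I) + (exp(I*pi/4)) + (-1) + (-exp(3*I*pi/4)) + (I) + (exp(-3*I*pi/4))] = 0/8 = 0
  <chi_2*chi_4, chi_4> = (1/8)[1*(1)*conj(1) + 1*(-I)*conj(-1) + 1*(-1)*conj(1) + 1*(I)*conj(-1) + 1*(1)*conj(1) + 1*(-I)*conj(-1) + 1*(-1)*conj(1) + 1*(I)*conj(-1)]
      = (1/8)[(1) + (I) + (-1) + (-I) + (1) + (I) + (-1) + (-I)] = 0/8 = 0
  <chi_2*chi_4, chi_5> = (1/8)[1*(1)*conj(1) + 1*(-I)*conj(exp(-3*I*pi/4)) + 1*(-1)*conj(I) + 1*(I)*conj(exp(-I*pi/4)) + 1*(1)*conj(-1) + 1*(-I)*conj(exp(I*pi/4)) + 1*(-1)*conj(-I) + 1*(I)*conj(exp(3*I*pi/4))]
      = (1/8)[(1) + (-exp(-3*I*pi/4)) + (I) + (exp(3*I*pi/4)) + (-1) + (-exp(I*pi/4)) + (-I) + (exp(-I*pi/4))] = 0/8 = 0
  <chi_2*chi_4, chi_6> = (1/8)[1*(1)*conj(1) + 1*(-I)*conj(-I) + 1*(-1)*conj(-1) + 1*(I)*conj(I) + 1*(1)*conj(1) + 1*(-I)*conj(-I) + 1*(-1)*conj(-1) + 1*(I)*conj(I)]
      = (1/8)[(1) + (1) + (1) + (1) + (1) + (1) + (1) + (1)] = 8/8 = 1
  <chi_2*chi_4, chi_7> = (1/8)[1*(1)*conj(1) + 1*(-I)*conj(exp(-I*pi/4)) + 1*(-1)*conj(-I) + 1*(I)*conj(exp(-3*I*pi/4)) + 1*(1)*conj(-1) + 1*(-I)*conj(exp(3*I*pi/4)) + 1*(-1)*conj(I) + 1*(I)*conj(exp(I*pi/4))]
      = (1/8)[(1) + (-exp(3*I*pi/4)) + (-I) + (exp(-3*I*pi/4)) + (-1) + (-exp(-I*pi/4)) + (I) + (exp(I*pi/4))] = 0/8 = 0
(Exp terms are combined using exp(i*s)*conj(exp(i*t)) = exp(i*(s-t)), and sums of them are collapsed using the identity that for every m > 1 the m distinct m-th roots of unity sum to 0, e.g. 1 + exp(2*I*pi/3) + exp(-2*I*pi/3) = 0.)
Hence the multiplicities are chi_6: 1. Dimension check: dim(chi_2)*dim(chi_4) = 1*1 = 1 and sum (mult * dim) = 1*1 = 1.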